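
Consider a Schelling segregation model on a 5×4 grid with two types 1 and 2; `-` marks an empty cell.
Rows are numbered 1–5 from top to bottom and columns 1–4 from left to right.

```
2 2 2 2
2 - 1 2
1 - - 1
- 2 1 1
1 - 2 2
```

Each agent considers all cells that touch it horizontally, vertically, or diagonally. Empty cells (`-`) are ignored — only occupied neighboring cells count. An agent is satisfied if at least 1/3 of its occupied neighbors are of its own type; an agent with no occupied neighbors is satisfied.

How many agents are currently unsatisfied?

Row 1: (1,1)2 2/2 ok · (1,2)2 3/4 ok · (1,3)2 3/4 ok · (1,4)2 2/3 ok
Row 2: (2,1)2 2/3 ok · (2,3)1 1/5 unhappy · (2,4)2 2/4 ok
Row 3: (3,1)1 0/2 unhappy · (3,4)1 3/4 ok
Row 4: (4,2)2 1/4 unhappy · (4,3)1 2/5 ok · (4,4)1 2/4 ok
Row 5: (5,1)1 0/1 unhappy · (5,3)2 2/4 ok · (5,4)2 1/3 ok
Unsatisfied: (2,3), (3,1), (4,2), (5,1) — 4 in total.

4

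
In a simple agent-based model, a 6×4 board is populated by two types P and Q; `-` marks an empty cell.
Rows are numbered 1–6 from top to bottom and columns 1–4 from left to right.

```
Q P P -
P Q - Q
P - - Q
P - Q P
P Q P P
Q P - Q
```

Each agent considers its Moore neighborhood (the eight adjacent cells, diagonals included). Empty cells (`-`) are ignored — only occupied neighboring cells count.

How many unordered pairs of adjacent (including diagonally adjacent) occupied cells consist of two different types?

19

Scan each occupied cell's neighbors to the right and below (and the two forward diagonals) so each pair is counted once.
Row 1: Q(1,1)–P(1,2)≠ Q(1,1)–P(2,1)≠ Q(1,1)–Q(2,2)= P(1,2)–P(1,3)= P(1,2)–Q(2,2)≠ P(1,2)–P(2,1)= P(1,3)–Q(2,4)≠ P(1,3)–Q(2,2)≠  → 5/8 unlike.
Row 2: P(2,1)–Q(2,2)≠ P(2,1)–P(3,1)= Q(2,2)–P(3,1)≠ Q(2,4)–Q(3,4)=  → 2/4 unlike.
Row 3: P(3,1)–P(4,1)= Q(3,4)–P(4,4)≠ Q(3,4)–Q(4,3)=  → 1/3 unlike.
Row 4: P(4,1)–P(5,1)= P(4,1)–Q(5,2)≠ Q(4,3)–P(4,4)≠ Q(4,3)–P(5,3)≠ Q(4,3)–P(5,4)≠ Q(4,3)–Q(5,2)= P(4,4)–P(5,4)= P(4,4)–P(5,3)=  → 4/8 unlike.
Row 5: P(5,1)–Q(5,2)≠ P(5,1)–Q(6,1)≠ P(5,1)–P(6,2)= Q(5,2)–P(5,3)≠ Q(5,2)–P(6,2)≠ Q(5,2)–Q(6,1)= P(5,3)–P(5,4)= P(5,3)–Q(6,4)≠ P(5,3)–P(6,2)= P(5,4)–Q(6,4)≠  → 6/10 unlike.
Row 6: Q(6,1)–P(6,2)≠  → 1/1 unlike.
Total adjacent occupied pairs: 34; unlike-type pairs: 19.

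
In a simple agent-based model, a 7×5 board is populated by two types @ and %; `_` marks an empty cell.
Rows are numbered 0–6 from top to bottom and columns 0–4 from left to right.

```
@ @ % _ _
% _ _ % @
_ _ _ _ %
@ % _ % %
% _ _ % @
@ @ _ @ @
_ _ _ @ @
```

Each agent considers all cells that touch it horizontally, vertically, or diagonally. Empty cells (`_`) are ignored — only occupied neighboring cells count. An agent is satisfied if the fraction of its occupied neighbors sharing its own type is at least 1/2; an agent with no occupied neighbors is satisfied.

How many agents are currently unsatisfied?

7

(0,0)@ 1/2 satisfied
(0,1)@ 1/3 not
(0,2)% 1/2 satisfied
(1,0)% 0/2 not
(1,3)% 2/3 satisfied
(1,4)@ 0/2 not
(2,4)% 3/4 satisfied
(3,0)@ 0/2 not
(3,1)% 1/2 satisfied
(3,3)% 3/4 satisfied
(3,4)% 3/4 satisfied
(4,0)% 1/4 not
(4,3)% 2/5 not
(4,4)@ 2/5 not
(5,0)@ 1/2 satisfied
(5,1)@ 1/2 satisfied
(5,3)@ 4/5 satisfied
(5,4)@ 4/5 satisfied
(6,3)@ 3/3 satisfied
(6,4)@ 3/3 satisfied
Unsatisfied: (0,1), (1,0), (1,4), (3,0), (4,0), (4,3), (4,4) — 7 in total.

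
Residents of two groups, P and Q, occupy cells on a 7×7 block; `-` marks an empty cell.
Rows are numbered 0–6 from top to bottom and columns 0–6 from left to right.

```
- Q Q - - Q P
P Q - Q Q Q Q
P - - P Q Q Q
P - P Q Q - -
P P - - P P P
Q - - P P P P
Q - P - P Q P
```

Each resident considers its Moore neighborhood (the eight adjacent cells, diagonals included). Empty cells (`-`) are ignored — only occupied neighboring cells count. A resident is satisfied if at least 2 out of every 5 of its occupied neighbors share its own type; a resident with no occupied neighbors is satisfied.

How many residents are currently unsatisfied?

5

Row 0: (0,1)Q 2/3 ✓ · (0,2)Q 3/3 ✓ · (0,5)Q 3/4 ✓ · (0,6)P 0/3 ✗
Row 1: (1,0)P 1/3 ✗ · (1,1)Q 2/4 ✓ · (1,3)Q 3/4 ✓ · (1,4)Q 5/6 ✓ · (1,5)Q 6/7 ✓ · (1,6)Q 4/5 ✓
Row 2: (2,0)P 2/3 ✓ · (2,3)P 1/6 ✗ · (2,4)Q 6/7 ✓ · (2,5)Q 6/6 ✓ · (2,6)Q 3/3 ✓
Row 3: (3,0)P 3/3 ✓ · (3,2)P 2/3 ✓ · (3,3)Q 2/5 ✓ · (3,4)Q 3/6 ✓
Row 4: (4,0)P 2/3 ✓ · (4,1)P 3/4 ✓ · (4,4)P 4/6 ✓ · (4,5)P 5/6 ✓ · (4,6)P 3/3 ✓
Row 5: (5,0)Q 1/3 ✗ · (5,3)P 4/4 ✓ · (5,4)P 5/6 ✓ · (5,5)P 7/8 ✓ · (5,6)P 4/5 ✓
Row 6: (6,0)Q 1/1 ✓ · (6,2)P 1/1 ✓ · (6,4)P 3/4 ✓ · (6,5)Q 0/5 ✗ · (6,6)P 2/3 ✓
Unsatisfied: (0,6), (1,0), (2,3), (5,0), (6,5) — 5 in total.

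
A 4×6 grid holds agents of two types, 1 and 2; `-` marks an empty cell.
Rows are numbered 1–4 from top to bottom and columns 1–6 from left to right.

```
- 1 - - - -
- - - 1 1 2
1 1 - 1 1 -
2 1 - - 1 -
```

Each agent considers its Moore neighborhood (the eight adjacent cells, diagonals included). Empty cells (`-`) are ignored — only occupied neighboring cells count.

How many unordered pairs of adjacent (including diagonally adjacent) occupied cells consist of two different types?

5

Scan each occupied cell's neighbors to the right and below (and the two forward diagonals) so each pair is counted once.
From row 2: 2 unlike of 7 pairs (running 2/7).
From row 3: 2 unlike of 8 pairs (running 4/15).
From row 4: 1 unlike of 1 pairs (running 5/16).
Total adjacent occupied pairs: 16; unlike-type pairs: 5.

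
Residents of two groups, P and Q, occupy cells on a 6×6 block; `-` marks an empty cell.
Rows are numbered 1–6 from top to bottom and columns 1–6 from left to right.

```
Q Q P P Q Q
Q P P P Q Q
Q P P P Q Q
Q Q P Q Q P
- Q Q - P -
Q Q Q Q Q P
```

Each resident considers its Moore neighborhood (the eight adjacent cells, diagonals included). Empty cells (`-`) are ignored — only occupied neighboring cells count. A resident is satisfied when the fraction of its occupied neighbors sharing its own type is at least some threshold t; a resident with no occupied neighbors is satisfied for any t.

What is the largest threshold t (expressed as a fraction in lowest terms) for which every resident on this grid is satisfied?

(1,1)Q 2/3
(1,2)Q 2/5
(1,3)P 4/5
(1,4)P 3/5
(1,5)Q 3/5
(1,6)Q 3/3
(2,1)Q 3/5
(2,2)P 4/8
(2,3)P 7/8
(2,4)P 5/8
(2,5)Q 5/8
(2,6)Q 5/5
(3,1)Q 3/5
(3,2)P 4/8
(3,3)P 6/8
(3,4)P 4/8
(3,5)Q 5/8
(3,6)Q 4/5
(4,1)Q 3/4
(4,2)Q 4/7
(4,3)P 3/7
(4,4)Q 3/7
(4,5)Q 3/6
(4,6)P 1/4
(5,2)Q 6/7
(5,3)Q 6/7
(5,5)P 2/6
(6,1)Q 2/2
(6,2)Q 4/4
(6,3)Q 4/4
(6,4)Q 3/4
(6,5)Q 1/3
(6,6)P 1/2
The smallest same-type fraction is 1/4 at (4,6), which reduces to 1/4. Any threshold above that leaves this resident unsatisfied.

1/4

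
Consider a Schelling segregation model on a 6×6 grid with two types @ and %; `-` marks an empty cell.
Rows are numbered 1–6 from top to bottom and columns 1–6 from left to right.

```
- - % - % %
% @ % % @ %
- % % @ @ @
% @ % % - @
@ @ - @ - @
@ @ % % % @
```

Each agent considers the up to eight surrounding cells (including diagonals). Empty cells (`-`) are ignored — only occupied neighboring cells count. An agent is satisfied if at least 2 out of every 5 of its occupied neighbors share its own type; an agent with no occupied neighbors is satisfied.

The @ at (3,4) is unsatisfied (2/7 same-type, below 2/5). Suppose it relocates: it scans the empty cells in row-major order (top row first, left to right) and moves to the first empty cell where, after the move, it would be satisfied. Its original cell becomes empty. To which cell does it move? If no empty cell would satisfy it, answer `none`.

(1,1)

Vacating (3,4). Empty cells in order:
  (1,1): 1/2 same-type → satisfied — stop here.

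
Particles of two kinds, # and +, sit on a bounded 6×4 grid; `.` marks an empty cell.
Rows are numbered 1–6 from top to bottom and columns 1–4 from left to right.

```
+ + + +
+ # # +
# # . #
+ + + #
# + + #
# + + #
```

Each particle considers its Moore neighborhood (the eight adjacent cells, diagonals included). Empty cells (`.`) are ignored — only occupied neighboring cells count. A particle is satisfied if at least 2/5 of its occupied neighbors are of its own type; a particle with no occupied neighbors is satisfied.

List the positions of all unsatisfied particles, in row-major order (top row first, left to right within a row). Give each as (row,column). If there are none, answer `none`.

(1,1)+ 2/3 ok
(1,2)+ 3/5 ok
(1,3)+ 3/5 ok
(1,4)+ 2/3 ok
(2,1)+ 2/5 ok
(2,2)# 3/7 ok
(2,3)# 3/7 ok
(2,4)+ 2/4 ok
(3,1)# 2/5 ok
(3,2)# 3/7 ok
(3,4)# 2/4 ok
(4,1)+ 2/5 ok
(4,2)+ 4/7 ok
(4,3)+ 3/7 ok
(4,4)# 2/4 ok
(5,1)# 1/5 unhappy
(5,2)+ 6/8 ok
(5,3)+ 5/8 ok
(5,4)# 2/5 ok
(6,1)# 1/3 unhappy
(6,2)+ 3/5 ok
(6,3)+ 3/5 ok
(6,4)# 1/3 unhappy

(5,1), (6,1), (6,4)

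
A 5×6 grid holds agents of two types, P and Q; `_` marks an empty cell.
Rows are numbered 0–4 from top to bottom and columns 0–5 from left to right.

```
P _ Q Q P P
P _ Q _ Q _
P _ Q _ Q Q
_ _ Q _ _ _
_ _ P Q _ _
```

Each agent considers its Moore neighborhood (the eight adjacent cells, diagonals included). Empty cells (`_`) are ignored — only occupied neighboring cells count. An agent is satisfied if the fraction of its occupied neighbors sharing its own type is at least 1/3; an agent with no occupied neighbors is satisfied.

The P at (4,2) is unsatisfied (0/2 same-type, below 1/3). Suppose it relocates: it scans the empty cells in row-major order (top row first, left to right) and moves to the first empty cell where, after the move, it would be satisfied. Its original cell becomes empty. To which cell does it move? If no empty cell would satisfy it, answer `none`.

Vacating (4,2). Empty cells in order:
  (0,1): 2/4 same-type → satisfied — stop here.

(0,1)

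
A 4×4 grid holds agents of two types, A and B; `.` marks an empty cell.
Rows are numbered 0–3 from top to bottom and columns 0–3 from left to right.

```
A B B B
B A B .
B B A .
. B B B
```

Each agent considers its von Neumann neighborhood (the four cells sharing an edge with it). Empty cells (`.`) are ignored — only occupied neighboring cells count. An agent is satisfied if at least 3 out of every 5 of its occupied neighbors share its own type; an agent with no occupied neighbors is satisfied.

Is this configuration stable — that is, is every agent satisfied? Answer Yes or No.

Row 0: (0,0)A 0/2 unhappy · (0,1)B 1/3 unhappy · (0,2)B 3/3 ok · (0,3)B 1/1 ok
Row 1: (1,0)B 1/3 unhappy · (1,1)A 0/4 unhappy · (1,2)B 1/3 unhappy
Row 2: (2,0)B 2/2 ok · (2,1)B 2/4 unhappy · (2,2)A 0/3 unhappy
Row 3: (3,1)B 2/2 ok · (3,2)B 2/3 ok · (3,3)B 1/1 ok
For instance (0,0) has only 0/2 same-type neighbors, below 3/5.

No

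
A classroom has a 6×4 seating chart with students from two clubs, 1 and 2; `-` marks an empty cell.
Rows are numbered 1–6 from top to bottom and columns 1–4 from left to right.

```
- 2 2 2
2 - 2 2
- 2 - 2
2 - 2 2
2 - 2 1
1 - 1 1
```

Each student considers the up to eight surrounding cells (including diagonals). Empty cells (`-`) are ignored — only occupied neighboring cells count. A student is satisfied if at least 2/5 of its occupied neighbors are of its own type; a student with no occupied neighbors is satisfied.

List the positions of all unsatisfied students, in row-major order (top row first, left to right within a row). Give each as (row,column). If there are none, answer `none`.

(1,2)2 3/3 ✓
(1,3)2 4/4 ✓
(1,4)2 3/3 ✓
(2,1)2 2/2 ✓
(2,3)2 6/6 ✓
(2,4)2 4/4 ✓
(3,2)2 4/4 ✓
(3,4)2 4/4 ✓
(4,1)2 2/2 ✓
(4,3)2 4/5 ✓
(4,4)2 3/4 ✓
(5,1)2 1/2 ✓
(5,3)2 2/5 ✓
(5,4)1 2/5 ✓
(6,1)1 0/1 ✗
(6,3)1 2/3 ✓
(6,4)1 2/3 ✓

(6,1)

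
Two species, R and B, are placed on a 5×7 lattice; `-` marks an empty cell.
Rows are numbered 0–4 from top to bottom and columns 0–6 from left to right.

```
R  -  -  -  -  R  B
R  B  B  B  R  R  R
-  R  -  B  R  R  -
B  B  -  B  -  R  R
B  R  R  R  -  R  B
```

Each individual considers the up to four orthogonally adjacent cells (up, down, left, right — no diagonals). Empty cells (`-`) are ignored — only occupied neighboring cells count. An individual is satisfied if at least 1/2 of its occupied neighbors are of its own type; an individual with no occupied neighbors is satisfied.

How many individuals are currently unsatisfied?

6

(0,0)R 1/1 ✓
(0,5)R 1/2 ✓
(0,6)B 0/2 ✗
(1,0)R 1/2 ✓
(1,1)B 1/3 ✗
(1,2)B 2/2 ✓
(1,3)B 2/3 ✓
(1,4)R 2/3 ✓
(1,5)R 4/4 ✓
(1,6)R 1/2 ✓
(2,1)R 0/2 ✗
(2,3)B 2/3 ✓
(2,4)R 2/3 ✓
(2,5)R 3/3 ✓
(3,0)B 2/2 ✓
(3,1)B 1/3 ✗
(3,3)B 1/2 ✓
(3,5)R 3/3 ✓
(3,6)R 1/2 ✓
(4,0)B 1/2 ✓
(4,1)R 1/3 ✗
(4,2)R 2/2 ✓
(4,3)R 1/2 ✓
(4,5)R 1/2 ✓
(4,6)B 0/2 ✗
Unsatisfied: (0,6), (1,1), (2,1), (3,1), (4,1), (4,6) — 6 in total.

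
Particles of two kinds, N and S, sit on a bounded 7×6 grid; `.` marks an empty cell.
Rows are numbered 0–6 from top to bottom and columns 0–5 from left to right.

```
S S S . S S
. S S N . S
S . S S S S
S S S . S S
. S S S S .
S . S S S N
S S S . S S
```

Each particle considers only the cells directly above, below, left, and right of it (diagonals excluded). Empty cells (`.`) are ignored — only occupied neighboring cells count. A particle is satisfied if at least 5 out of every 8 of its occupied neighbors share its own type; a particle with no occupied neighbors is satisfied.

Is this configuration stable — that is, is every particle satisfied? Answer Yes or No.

Row 0: (0,0)S 1/1 ok · (0,1)S 3/3 ok · (0,2)S 2/2 ok · (0,4)S 1/1 ok · (0,5)S 2/2 ok
Row 1: (1,1)S 2/2 ok · (1,2)S 3/4 ok · (1,3)N 0/2 unhappy · (1,5)S 2/2 ok
Row 2: (2,0)S 1/1 ok · (2,2)S 3/3 ok · (2,3)S 2/3 ok · (2,4)S 3/3 ok · (2,5)S 3/3 ok
Row 3: (3,0)S 2/2 ok · (3,1)S 3/3 ok · (3,2)S 3/3 ok · (3,4)S 3/3 ok · (3,5)S 2/2 ok
Row 4: (4,1)S 2/2 ok · (4,2)S 4/4 ok · (4,3)S 3/3 ok · (4,4)S 3/3 ok
Row 5: (5,0)S 1/1 ok · (5,2)S 3/3 ok · (5,3)S 3/3 ok · (5,4)S 3/4 ok · (5,5)N 0/2 unhappy
Row 6: (6,0)S 2/2 ok · (6,1)S 2/2 ok · (6,2)S 2/2 ok · (6,4)S 2/2 ok · (6,5)S 1/2 unhappy
For instance (1,3) has only 0/2 same-type neighbors, below 5/8.

No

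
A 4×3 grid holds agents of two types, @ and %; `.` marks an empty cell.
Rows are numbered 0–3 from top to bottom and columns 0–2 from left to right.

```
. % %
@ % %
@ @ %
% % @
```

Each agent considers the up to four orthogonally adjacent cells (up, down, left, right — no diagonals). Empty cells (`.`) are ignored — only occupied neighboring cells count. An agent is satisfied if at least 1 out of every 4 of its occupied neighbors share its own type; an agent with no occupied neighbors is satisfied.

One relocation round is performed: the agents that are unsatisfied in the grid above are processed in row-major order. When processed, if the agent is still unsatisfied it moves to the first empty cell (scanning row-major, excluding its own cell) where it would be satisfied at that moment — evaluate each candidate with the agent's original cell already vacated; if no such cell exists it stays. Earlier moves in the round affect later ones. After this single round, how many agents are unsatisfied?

0

Initially unsatisfied (in order): (3,2).
  (3,2) → (0,0).
Resulting grid:
@ % %
@ % %
@ @ %
% % .
All satisfied now.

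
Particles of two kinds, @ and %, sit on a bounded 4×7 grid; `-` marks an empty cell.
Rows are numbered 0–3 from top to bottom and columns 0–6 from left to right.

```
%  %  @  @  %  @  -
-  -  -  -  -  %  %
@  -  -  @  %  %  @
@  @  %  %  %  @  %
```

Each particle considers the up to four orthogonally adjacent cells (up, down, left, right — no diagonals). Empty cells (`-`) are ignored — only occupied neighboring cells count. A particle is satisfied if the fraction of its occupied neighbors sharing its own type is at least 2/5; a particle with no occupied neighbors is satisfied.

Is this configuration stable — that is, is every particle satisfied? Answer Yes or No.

(0,0)% 1/1 satisfied
(0,1)% 1/2 satisfied
(0,2)@ 1/2 satisfied
(0,3)@ 1/2 satisfied
(0,4)% 0/2 not
(0,5)@ 0/2 not
(1,5)% 2/3 satisfied
(1,6)% 1/2 satisfied
(2,0)@ 1/1 satisfied
(2,3)@ 0/2 not
(2,4)% 2/3 satisfied
(2,5)% 2/4 satisfied
(2,6)@ 0/3 not
(3,0)@ 2/2 satisfied
(3,1)@ 1/2 satisfied
(3,2)% 1/2 satisfied
(3,3)% 2/3 satisfied
(3,4)% 2/3 satisfied
(3,5)@ 0/3 not
(3,6)% 0/2 not
For instance (0,4) has only 0/2 same-type neighbors, below 2/5.

No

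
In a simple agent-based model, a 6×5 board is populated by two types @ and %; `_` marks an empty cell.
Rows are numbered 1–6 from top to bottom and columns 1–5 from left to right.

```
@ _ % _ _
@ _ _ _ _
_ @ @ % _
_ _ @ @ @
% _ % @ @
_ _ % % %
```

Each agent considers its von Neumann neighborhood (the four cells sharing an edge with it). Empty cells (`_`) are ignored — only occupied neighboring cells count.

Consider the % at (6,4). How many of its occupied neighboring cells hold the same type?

Occupied neighbors of (6,4): (5,4)=@, (6,3)=%, (6,5)=%.
Same type (%): 2 of 3.

2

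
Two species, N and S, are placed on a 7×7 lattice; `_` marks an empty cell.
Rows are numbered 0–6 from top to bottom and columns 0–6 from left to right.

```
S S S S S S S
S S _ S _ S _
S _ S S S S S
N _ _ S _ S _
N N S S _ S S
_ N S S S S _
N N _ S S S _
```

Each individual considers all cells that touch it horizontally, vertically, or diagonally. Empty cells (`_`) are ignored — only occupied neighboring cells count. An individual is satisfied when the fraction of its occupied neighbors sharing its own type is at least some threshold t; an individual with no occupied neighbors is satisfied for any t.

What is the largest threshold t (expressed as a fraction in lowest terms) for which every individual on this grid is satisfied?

(0,0)S 3/3
(0,1)S 4/4
(0,2)S 4/4
(0,3)S 3/3
(0,4)S 4/4
(0,5)S 3/3
(0,6)S 2/2
(1,0)S 4/4
(1,1)S 6/6
(1,3)S 6/6
(1,5)S 6/6
(2,0)S 2/3
(2,2)S 4/4
(2,3)S 4/4
(2,4)S 6/6
(2,5)S 4/4
(2,6)S 3/3
(3,0)N 2/3
(3,3)S 5/5
(3,5)S 5/5
(4,0)N 3/3
(4,1)N 3/5
(4,2)S 4/6
(4,3)S 5/5
(4,5)S 4/4
(4,6)S 3/3
(5,1)N 4/6
(5,2)S 4/7
(5,3)S 6/6
(5,4)S 7/7
(5,5)S 5/5
(6,0)N 2/2
(6,1)N 2/3
(6,3)S 4/4
(6,4)S 5/5
(6,5)S 3/3
The smallest same-type fraction is 4/7 at (5,2), which reduces to 4/7. Any threshold above that leaves this individual unsatisfied.

4/7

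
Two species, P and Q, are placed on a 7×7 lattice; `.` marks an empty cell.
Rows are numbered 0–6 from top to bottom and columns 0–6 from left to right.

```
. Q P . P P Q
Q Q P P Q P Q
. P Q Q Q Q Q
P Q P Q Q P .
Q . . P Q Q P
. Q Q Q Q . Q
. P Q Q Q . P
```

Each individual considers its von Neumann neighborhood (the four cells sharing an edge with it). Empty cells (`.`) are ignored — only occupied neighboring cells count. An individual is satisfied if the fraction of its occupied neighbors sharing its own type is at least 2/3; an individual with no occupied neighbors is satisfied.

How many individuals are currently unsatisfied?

25

(0,1)Q 1/2 not
(0,2)P 1/2 not
(0,4)P 1/2 not
(0,5)P 2/3 satisfied
(0,6)Q 1/2 not
(1,0)Q 1/1 satisfied
(1,1)Q 2/4 not
(1,2)P 2/4 not
(1,3)P 1/3 not
(1,4)Q 1/4 not
(1,5)P 1/4 not
(1,6)Q 2/3 satisfied
(2,1)P 0/3 not
(2,2)Q 1/4 not
(2,3)Q 3/4 satisfied
(2,4)Q 4/4 satisfied
(2,5)Q 2/4 not
(2,6)Q 2/2 satisfied
(3,0)P 0/2 not
(3,1)Q 0/3 not
(3,2)P 0/3 not
(3,3)Q 2/4 not
(3,4)Q 3/4 satisfied
(3,5)P 0/3 not
(4,0)Q 0/1 not
(4,3)P 0/3 not
(4,4)Q 3/4 satisfied
(4,5)Q 1/3 not
(4,6)P 0/2 not
(5,1)Q 1/2 not
(5,2)Q 3/3 satisfied
(5,3)Q 3/4 satisfied
(5,4)Q 3/3 satisfied
(5,6)Q 0/2 not
(6,1)P 0/2 not
(6,2)Q 2/3 satisfied
(6,3)Q 3/3 satisfied
(6,4)Q 2/2 satisfied
(6,6)P 0/1 not
Unsatisfied: (0,1), (0,2), (0,4), (0,6), (1,1), (1,2), (1,3), (1,4), (1,5), (2,1), (2,2), (2,5), (3,0), (3,1), (3,2), (3,3), (3,5), (4,0), (4,3), (4,5), (4,6), (5,1), (5,6), (6,1), (6,6) — 25 in total.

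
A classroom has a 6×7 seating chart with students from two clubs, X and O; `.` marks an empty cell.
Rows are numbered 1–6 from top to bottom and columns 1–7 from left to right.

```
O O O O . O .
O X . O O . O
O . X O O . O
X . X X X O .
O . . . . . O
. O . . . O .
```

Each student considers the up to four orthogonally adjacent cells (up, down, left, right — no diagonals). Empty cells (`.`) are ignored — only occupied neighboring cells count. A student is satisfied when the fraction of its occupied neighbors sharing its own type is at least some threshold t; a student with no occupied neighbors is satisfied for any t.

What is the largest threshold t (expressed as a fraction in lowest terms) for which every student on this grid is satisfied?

0/1

Row 1: (1,1)O 2/2 · (1,2)O 2/3 · (1,3)O 2/2 · (1,4)O 2/2 · (1,6)O — no occupied neighbors
Row 2: (2,1)O 2/3 · (2,2)X 0/2 · (2,4)O 3/3 · (2,5)O 2/2 · (2,7)O 1/1
Row 3: (3,1)O 1/2 · (3,3)X 1/2 · (3,4)O 2/4 · (3,5)O 2/3 · (3,7)O 1/1
Row 4: (4,1)X 0/2 · (4,3)X 2/2 · (4,4)X 2/3 · (4,5)X 1/3 · (4,6)O 0/1
Row 5: (5,1)O 0/1 · (5,7)O — no occupied neighbors
Row 6: (6,2)O — no occupied neighbors · (6,6)O — no occupied neighbors
The smallest same-type fraction is 0/2 at (2,2), which reduces to 0/1. Any threshold above that leaves this student unsatisfied.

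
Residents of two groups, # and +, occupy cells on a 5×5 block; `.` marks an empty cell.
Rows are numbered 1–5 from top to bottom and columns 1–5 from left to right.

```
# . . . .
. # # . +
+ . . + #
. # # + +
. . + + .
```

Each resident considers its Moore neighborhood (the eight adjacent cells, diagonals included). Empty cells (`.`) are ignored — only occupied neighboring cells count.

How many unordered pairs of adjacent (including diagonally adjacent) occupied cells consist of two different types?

Scan each occupied cell's neighbors to the right and below (and the two forward diagonals) so each pair is counted once.
From row 1: 0 unlike of 1 pairs (running 0/1).
From row 2: 3 unlike of 5 pairs (running 3/6).
From row 3: 5 unlike of 7 pairs (running 8/13).
From row 4: 4 unlike of 9 pairs (running 12/22).
From row 5: 0 unlike of 1 pairs (running 12/23).
Total adjacent occupied pairs: 23; unlike-type pairs: 12.

12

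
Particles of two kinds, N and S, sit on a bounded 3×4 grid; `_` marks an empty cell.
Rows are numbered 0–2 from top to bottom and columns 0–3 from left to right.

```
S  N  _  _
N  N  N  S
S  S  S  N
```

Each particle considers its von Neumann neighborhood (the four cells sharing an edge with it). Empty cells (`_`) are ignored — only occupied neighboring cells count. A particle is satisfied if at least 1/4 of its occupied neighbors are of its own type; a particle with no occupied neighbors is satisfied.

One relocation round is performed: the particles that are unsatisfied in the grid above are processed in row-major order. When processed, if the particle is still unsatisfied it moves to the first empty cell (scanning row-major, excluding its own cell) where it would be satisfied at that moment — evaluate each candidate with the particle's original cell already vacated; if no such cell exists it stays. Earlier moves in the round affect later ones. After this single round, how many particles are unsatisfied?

Initially unsatisfied (in order): (0,0), (1,3), (2,3).
  (0,0) → (0,3).
  (1,3): now satisfied by earlier moves; stays.
  (2,3) → (0,0).
Resulting grid:
N N _ S
N N N S
S S S _
All satisfied now.

0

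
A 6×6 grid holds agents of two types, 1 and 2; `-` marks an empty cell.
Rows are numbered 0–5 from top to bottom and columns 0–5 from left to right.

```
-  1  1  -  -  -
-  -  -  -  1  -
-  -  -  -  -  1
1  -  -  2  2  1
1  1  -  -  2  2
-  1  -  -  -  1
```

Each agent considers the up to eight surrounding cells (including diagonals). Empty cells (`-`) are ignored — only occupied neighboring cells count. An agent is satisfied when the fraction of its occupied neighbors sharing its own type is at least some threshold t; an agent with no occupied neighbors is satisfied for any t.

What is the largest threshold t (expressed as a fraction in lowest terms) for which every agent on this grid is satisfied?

Row 0: (0,1)1 1/1 · (0,2)1 1/1
Row 1: (1,4)1 1/1
Row 2: (2,5)1 2/3
Row 3: (3,0)1 2/2 · (3,3)2 2/2 · (3,4)2 3/5 · (3,5)1 1/4
Row 4: (4,0)1 3/3 · (4,1)1 3/3 · (4,4)2 3/5 · (4,5)2 2/4
Row 5: (5,1)1 2/2 · (5,5)1 0/2
The smallest same-type fraction is 0/2 at (5,5), which reduces to 0/1. Any threshold above that leaves this agent unsatisfied.

0/1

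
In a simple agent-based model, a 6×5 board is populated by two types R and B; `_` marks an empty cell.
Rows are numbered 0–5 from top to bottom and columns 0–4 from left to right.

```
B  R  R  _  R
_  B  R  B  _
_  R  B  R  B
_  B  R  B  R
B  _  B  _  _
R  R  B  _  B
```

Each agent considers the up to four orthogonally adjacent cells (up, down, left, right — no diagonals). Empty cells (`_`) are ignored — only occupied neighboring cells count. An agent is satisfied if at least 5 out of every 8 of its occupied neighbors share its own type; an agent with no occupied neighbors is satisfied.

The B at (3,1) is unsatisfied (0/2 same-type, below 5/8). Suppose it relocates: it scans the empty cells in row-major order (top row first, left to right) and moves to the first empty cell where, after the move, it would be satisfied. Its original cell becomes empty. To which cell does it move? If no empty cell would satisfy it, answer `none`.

(1,0)

Vacating (3,1). Empty cells in order:
  (0,3): 1/3 same-type → still unsatisfied.
  (1,0): 2/2 same-type → satisfied — stop here.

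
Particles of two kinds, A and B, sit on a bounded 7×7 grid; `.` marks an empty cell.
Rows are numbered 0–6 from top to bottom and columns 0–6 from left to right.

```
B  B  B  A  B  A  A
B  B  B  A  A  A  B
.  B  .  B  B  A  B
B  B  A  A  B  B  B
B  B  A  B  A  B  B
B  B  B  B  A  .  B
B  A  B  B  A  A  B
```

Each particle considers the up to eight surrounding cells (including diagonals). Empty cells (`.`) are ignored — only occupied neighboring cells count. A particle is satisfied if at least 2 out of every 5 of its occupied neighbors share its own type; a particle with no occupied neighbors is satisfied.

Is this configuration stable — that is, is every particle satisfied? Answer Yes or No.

No

Row 0: (0,0)B 3/3 ok · (0,1)B 5/5 ok · (0,2)B 3/5 ok · (0,3)A 2/5 ok · (0,4)B 0/5 unhappy · (0,5)A 3/5 ok · (0,6)A 2/3 ok
Row 1: (1,0)B 4/4 ok · (1,1)B 6/6 ok · (1,2)B 5/7 ok · (1,3)A 2/7 unhappy · (1,4)A 5/8 ok · (1,5)A 4/8 ok · (1,6)B 1/5 unhappy
Row 2: (2,1)B 5/6 ok · (2,3)B 3/7 ok · (2,4)B 3/8 unhappy · (2,5)A 2/8 unhappy · (2,6)B 3/5 ok
Row 3: (3,0)B 4/4 ok · (3,1)B 4/6 ok · (3,2)A 2/7 unhappy · (3,3)A 3/7 ok · (3,4)B 5/8 ok · (3,5)B 6/8 ok · (3,6)B 4/5 ok
Row 4: (4,0)B 5/5 ok · (4,1)B 6/8 ok · (4,2)A 2/8 unhappy · (4,3)B 3/8 unhappy · (4,4)A 2/7 unhappy · (4,5)B 5/7 ok · (4,6)B 4/4 ok
Row 5: (5,0)B 4/5 ok · (5,1)B 6/8 ok · (5,2)B 6/8 ok · (5,3)B 4/8 ok · (5,4)A 3/7 ok · (5,6)B 3/4 ok
Row 6: (6,0)B 2/3 ok · (6,1)A 0/5 unhappy · (6,2)B 4/5 ok · (6,3)B 3/5 ok · (6,4)A 2/4 ok · (6,5)A 2/4 ok · (6,6)B 1/2 ok
For instance (0,4) has only 0/5 same-type neighbors, below 2/5.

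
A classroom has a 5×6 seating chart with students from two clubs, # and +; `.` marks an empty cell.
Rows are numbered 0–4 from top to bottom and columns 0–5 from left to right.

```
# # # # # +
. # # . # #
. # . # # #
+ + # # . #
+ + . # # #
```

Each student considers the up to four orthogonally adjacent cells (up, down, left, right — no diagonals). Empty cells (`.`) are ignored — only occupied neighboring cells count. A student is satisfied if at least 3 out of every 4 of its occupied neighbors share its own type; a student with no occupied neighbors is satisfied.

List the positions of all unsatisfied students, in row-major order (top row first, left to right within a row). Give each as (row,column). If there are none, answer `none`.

(0,4), (0,5), (1,5), (2,1), (3,1), (3,2)

(0,0)# 1/1 ok
(0,1)# 3/3 ok
(0,2)# 3/3 ok
(0,3)# 2/2 ok
(0,4)# 2/3 unhappy
(0,5)+ 0/2 unhappy
(1,1)# 3/3 ok
(1,2)# 2/2 ok
(1,4)# 3/3 ok
(1,5)# 2/3 unhappy
(2,1)# 1/2 unhappy
(2,3)# 2/2 ok
(2,4)# 3/3 ok
(2,5)# 3/3 ok
(3,0)+ 2/2 ok
(3,1)+ 2/4 unhappy
(3,2)# 1/2 unhappy
(3,3)# 3/3 ok
(3,5)# 2/2 ok
(4,0)+ 2/2 ok
(4,1)+ 2/2 ok
(4,3)# 2/2 ok
(4,4)# 2/2 ok
(4,5)# 2/2 ok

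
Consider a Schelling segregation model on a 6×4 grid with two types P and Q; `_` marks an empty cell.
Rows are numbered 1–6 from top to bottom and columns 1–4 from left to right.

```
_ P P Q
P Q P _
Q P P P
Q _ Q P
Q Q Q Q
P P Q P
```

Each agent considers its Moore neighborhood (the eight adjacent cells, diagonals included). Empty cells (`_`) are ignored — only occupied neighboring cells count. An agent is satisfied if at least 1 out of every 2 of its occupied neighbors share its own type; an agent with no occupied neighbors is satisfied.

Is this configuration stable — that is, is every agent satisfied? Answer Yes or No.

No

Row 1: (1,2)P 3/4 ok · (1,3)P 2/4 ok · (1,4)Q 0/2 unhappy
Row 2: (2,1)P 2/4 ok · (2,2)Q 1/7 unhappy · (2,3)P 5/7 ok
Row 3: (3,1)Q 2/4 ok · (3,2)P 3/7 unhappy · (3,3)P 4/6 ok · (3,4)P 3/4 ok
Row 4: (4,1)Q 3/4 ok · (4,3)Q 3/7 unhappy · (4,4)P 2/5 unhappy
Row 5: (5,1)Q 2/4 ok · (5,2)Q 5/7 ok · (5,3)Q 4/7 ok · (5,4)Q 3/5 ok
Row 6: (6,1)P 1/3 unhappy · (6,2)P 1/5 unhappy · (6,3)Q 3/5 ok · (6,4)P 0/3 unhappy
For instance (1,4) has only 0/2 same-type neighbors, below 1/2.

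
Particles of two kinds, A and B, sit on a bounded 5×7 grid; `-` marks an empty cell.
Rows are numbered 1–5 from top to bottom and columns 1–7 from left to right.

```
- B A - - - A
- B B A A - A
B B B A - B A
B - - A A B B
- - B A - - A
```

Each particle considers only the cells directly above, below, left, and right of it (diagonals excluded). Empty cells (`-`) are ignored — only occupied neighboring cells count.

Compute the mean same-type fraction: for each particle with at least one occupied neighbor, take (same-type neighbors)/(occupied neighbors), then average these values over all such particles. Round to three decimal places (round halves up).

Row 1: (1,2)B 1/2 · (1,3)A 0/2 · (1,7)A 1/1
Row 2: (2,2)B 3/3 · (2,3)B 2/4 · (2,4)A 2/3 · (2,5)A 1/1 · (2,7)A 2/2
Row 3: (3,1)B 2/2 · (3,2)B 3/3 · (3,3)B 2/3 · (3,4)A 2/3 · (3,6)B 1/2 · (3,7)A 1/3
Row 4: (4,1)B 1/1 · (4,4)A 3/3 · (4,5)A 1/2 · (4,6)B 2/3 · (4,7)B 1/3
Row 5: (5,3)B 0/1 · (5,4)A 1/2 · (5,7)A 0/1
Sum over 22 particles: 1/2 + 0/2 + 1/1 + 3/3 + 2/4 + 2/3 + 1/1 + 2/2 + 2/2 + 3/3 + 2/3 + 2/3 + 1/2 + 1/3 + 1/1 + 3/3 + 1/2 + 2/3 + 1/3 + 0/1 + 1/2 + 0/1 = 83/6; mean = 83/6 ÷ 22 = 83/132 = 0.628787… → 0.629.

0.629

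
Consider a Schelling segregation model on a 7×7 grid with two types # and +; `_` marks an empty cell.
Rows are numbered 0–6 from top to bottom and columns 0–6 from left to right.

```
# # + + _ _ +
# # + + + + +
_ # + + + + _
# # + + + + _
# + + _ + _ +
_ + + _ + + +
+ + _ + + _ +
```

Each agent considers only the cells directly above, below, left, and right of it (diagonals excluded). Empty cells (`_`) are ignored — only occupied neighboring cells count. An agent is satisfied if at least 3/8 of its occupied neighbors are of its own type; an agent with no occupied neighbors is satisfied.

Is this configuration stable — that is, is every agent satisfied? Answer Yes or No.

Yes

Row 0: (0,0)# 2/2 ✓ · (0,1)# 2/3 ✓ · (0,2)+ 2/3 ✓ · (0,3)+ 2/2 ✓ · (0,6)+ 1/1 ✓
Row 1: (1,0)# 2/2 ✓ · (1,1)# 3/4 ✓ · (1,2)+ 3/4 ✓ · (1,3)+ 4/4 ✓ · (1,4)+ 3/3 ✓ · (1,5)+ 3/3 ✓ · (1,6)+ 2/2 ✓
Row 2: (2,1)# 2/3 ✓ · (2,2)+ 3/4 ✓ · (2,3)+ 4/4 ✓ · (2,4)+ 4/4 ✓ · (2,5)+ 3/3 ✓
Row 3: (3,0)# 2/2 ✓ · (3,1)# 2/4 ✓ · (3,2)+ 3/4 ✓ · (3,3)+ 3/3 ✓ · (3,4)+ 4/4 ✓ · (3,5)+ 2/2 ✓
Row 4: (4,0)# 1/2 ✓ · (4,1)+ 2/4 ✓ · (4,2)+ 3/3 ✓ · (4,4)+ 2/2 ✓ · (4,6)+ 1/1 ✓
Row 5: (5,1)+ 3/3 ✓ · (5,2)+ 2/2 ✓ · (5,4)+ 3/3 ✓ · (5,5)+ 2/2 ✓ · (5,6)+ 3/3 ✓
Row 6: (6,0)+ 1/1 ✓ · (6,1)+ 2/2 ✓ · (6,3)+ 1/1 ✓ · (6,4)+ 2/2 ✓ · (6,6)+ 1/1 ✓
All meet the threshold, so the configuration is stable.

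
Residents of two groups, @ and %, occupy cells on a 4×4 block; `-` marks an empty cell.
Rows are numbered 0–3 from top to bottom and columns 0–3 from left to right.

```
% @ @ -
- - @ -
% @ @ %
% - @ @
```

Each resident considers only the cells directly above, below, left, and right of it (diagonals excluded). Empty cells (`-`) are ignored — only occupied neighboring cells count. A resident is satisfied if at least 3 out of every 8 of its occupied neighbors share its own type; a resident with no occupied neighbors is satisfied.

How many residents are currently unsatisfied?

Row 0: (0,0)% 0/1 unhappy · (0,1)@ 1/2 ok · (0,2)@ 2/2 ok
Row 1: (1,2)@ 2/2 ok
Row 2: (2,0)% 1/2 ok · (2,1)@ 1/2 ok · (2,2)@ 3/4 ok · (2,3)% 0/2 unhappy
Row 3: (3,0)% 1/1 ok · (3,2)@ 2/2 ok · (3,3)@ 1/2 ok
Unsatisfied: (0,0), (2,3) — 2 in total.

2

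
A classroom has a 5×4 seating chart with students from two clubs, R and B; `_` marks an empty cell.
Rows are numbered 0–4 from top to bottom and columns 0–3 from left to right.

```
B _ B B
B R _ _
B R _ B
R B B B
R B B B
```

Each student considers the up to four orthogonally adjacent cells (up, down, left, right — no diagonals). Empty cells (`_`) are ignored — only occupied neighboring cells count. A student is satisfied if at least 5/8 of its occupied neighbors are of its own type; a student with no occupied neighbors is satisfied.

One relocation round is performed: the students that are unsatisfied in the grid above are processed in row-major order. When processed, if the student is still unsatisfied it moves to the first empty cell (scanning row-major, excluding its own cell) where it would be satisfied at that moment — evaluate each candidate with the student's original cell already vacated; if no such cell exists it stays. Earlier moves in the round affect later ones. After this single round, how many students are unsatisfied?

2

Initially unsatisfied (in order): (1,1), (2,0), (2,1), (3,0), (3,1), (4,0).
  (1,1): no empty cell satisfies it; stays.
  (2,0) → (0,1).
  (2,1): no empty cell satisfies it; stays.
  (3,0): no empty cell satisfies it; stays.
  (3,1) → (1,3).
  (4,0) → (2,0).
Resulting grid:
B B B B
B R _ B
R R _ B
R _ B B
_ B B B
Unsatisfied now: (1,0), (1,1).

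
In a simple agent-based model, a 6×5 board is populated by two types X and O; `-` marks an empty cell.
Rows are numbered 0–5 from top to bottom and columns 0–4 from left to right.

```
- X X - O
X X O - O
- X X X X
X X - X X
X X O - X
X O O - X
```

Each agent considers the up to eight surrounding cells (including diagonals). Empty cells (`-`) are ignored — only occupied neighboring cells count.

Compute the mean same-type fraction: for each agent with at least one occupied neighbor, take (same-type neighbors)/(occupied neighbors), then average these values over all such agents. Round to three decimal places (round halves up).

0.732

(0,1)X 3/4
(0,2)X 2/3
(0,4)O 1/1
(1,0)X 3/3
(1,1)X 5/6
(1,2)O 0/6
(1,4)O 1/3
(2,1)X 5/6
(2,2)X 5/6
(2,3)X 4/6
(2,4)X 3/4
(3,0)X 4/4
(3,1)X 5/6
(3,3)X 5/6
(3,4)X 4/4
(4,0)X 4/5
(4,1)X 4/7
(4,2)O 2/5
(4,4)X 3/3
(5,0)X 2/3
(5,1)O 2/5
(5,2)O 2/3
(5,4)X 1/1
Sum over 23 agents: 3/4 + 2/3 + 1/1 + 3/3 + 5/6 + 0/6 + 1/3 + 5/6 + 5/6 + 4/6 + 3/4 + 4/4 + 5/6 + 5/6 + 4/4 + 4/5 + 4/7 + 2/5 + 3/3 + 2/3 + 2/5 + 2/3 + 1/1 = 1768/105; mean = 1768/105 ÷ 23 = 1768/2415 = 0.732091… → 0.732.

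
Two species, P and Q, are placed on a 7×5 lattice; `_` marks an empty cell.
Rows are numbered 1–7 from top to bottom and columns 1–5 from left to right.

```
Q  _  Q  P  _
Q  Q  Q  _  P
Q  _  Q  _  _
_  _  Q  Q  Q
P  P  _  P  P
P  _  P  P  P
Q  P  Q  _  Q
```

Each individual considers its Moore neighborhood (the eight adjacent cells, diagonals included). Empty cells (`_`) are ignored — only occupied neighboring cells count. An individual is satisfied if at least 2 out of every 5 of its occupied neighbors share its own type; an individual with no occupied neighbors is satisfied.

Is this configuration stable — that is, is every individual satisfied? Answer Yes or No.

(1,1)Q 2/2 ok
(1,3)Q 2/3 ok
(1,4)P 1/3 unhappy
(2,1)Q 3/3 ok
(2,2)Q 6/6 ok
(2,3)Q 3/4 ok
(2,5)P 1/1 ok
(3,1)Q 2/2 ok
(3,3)Q 4/4 ok
(4,3)Q 2/4 ok
(4,4)Q 3/5 ok
(4,5)Q 1/3 unhappy
(5,1)P 2/2 ok
(5,2)P 3/4 ok
(5,4)P 4/7 ok
(5,5)P 3/5 ok
(6,1)P 3/4 ok
(6,3)P 4/5 ok
(6,4)P 4/6 ok
(6,5)P 3/4 ok
(7,1)Q 0/2 unhappy
(7,2)P 2/4 ok
(7,3)Q 0/3 unhappy
(7,5)Q 0/2 unhappy
For instance (1,4) has only 1/3 same-type neighbors, below 2/5.

No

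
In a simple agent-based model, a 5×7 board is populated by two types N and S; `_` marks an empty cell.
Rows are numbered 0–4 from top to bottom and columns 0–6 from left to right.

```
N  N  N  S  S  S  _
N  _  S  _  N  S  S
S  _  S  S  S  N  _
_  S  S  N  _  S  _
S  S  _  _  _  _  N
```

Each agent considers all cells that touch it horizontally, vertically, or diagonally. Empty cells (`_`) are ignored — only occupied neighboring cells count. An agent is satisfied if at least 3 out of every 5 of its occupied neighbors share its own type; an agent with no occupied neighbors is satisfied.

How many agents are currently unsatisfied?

Row 0: (0,0)N 2/2 ✓ · (0,1)N 3/4 ✓ · (0,2)N 1/3 ✗ · (0,3)S 2/4 ✗ · (0,4)S 3/4 ✓ · (0,5)S 3/4 ✓
Row 1: (1,0)N 2/3 ✓ · (1,2)S 3/5 ✓ · (1,4)N 1/7 ✗ · (1,5)S 4/6 ✓ · (1,6)S 2/3 ✓
Row 2: (2,0)S 1/2 ✗ · (2,2)S 4/5 ✓ · (2,3)S 4/6 ✓ · (2,4)S 3/6 ✗ · (2,5)N 1/5 ✗
Row 3: (3,1)S 5/5 ✓ · (3,2)S 4/5 ✓ · (3,3)N 0/4 ✗ · (3,5)S 1/3 ✗
Row 4: (4,0)S 2/2 ✓ · (4,1)S 3/3 ✓ · (4,6)N 0/1 ✗
Unsatisfied: (0,2), (0,3), (1,4), (2,0), (2,4), (2,5), (3,3), (3,5), (4,6) — 9 in total.

9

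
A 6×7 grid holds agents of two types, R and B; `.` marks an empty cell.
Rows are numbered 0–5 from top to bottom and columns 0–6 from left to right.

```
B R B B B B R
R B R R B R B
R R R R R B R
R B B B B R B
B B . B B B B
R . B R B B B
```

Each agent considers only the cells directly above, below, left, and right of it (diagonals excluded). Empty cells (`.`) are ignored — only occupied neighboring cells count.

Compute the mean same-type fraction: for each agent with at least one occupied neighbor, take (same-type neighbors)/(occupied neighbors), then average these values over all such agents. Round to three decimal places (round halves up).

(0,0)B 0/2
(0,1)R 0/3
(0,2)B 1/3
(0,3)B 2/3
(0,4)B 3/3
(0,5)B 1/3
(0,6)R 0/2
(1,0)R 1/3
(1,1)B 0/4
(1,2)R 2/4
(1,3)R 2/4
(1,4)B 1/4
(1,5)R 0/4
(1,6)B 0/3
(2,0)R 3/3
(2,1)R 2/4
(2,2)R 3/4
(2,3)R 3/4
(2,4)R 1/4
(2,5)B 0/4
(2,6)R 0/3
(3,0)R 1/3
(3,1)B 2/4
(3,2)B 2/3
(3,3)B 3/4
(3,4)B 2/4
(3,5)R 0/4
(3,6)B 1/3
(4,0)B 1/3
(4,1)B 2/2
(4,3)B 2/3
(4,4)B 4/4
(4,5)B 3/4
(4,6)B 3/3
(5,0)R 0/1
(5,2)B 0/1
(5,3)R 0/3
(5,4)B 2/3
(5,5)B 3/3
(5,6)B 2/2
Sum over 40 agents: 0/2 + 0/3 + 1/3 + 2/3 + 3/3 + 1/3 + 0/2 + 1/3 + 0/4 + 2/4 + 2/4 + 1/4 + 0/4 + 0/3 + 3/3 + 2/4 + 3/4 + 3/4 + 1/4 + 0/4 + 0/3 + 1/3 + 2/4 + 2/3 + 3/4 + 2/4 + 0/4 + 1/3 + 1/3 + 2/2 + 2/3 + 4/4 + 3/4 + 3/3 + 0/1 + 0/1 + 0/3 + 2/3 + 3/3 + 2/2 = 53/3; mean = 53/3 ÷ 40 = 53/120 = 0.441666… → 0.442.

0.442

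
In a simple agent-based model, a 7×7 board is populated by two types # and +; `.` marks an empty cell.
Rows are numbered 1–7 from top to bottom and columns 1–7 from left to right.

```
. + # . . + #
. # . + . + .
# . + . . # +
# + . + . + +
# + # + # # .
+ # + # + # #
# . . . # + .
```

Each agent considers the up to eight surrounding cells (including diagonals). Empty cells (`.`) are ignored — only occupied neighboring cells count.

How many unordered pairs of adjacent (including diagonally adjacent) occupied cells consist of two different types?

40

Scan each occupied cell's neighbors to the right and below (and the two forward diagonals) so each pair is counted once.
From row 1: 5 unlike of 7 pairs (running 5/7).
From row 2: 2 unlike of 5 pairs (running 7/12).
From row 3: 4 unlike of 9 pairs (running 11/21).
From row 4: 9 unlike of 13 pairs (running 20/34).
From row 5: 10 unlike of 22 pairs (running 30/56).
From row 6: 9 unlike of 14 pairs (running 39/70).
From row 7: 1 unlike of 1 pairs (running 40/71).
Total adjacent occupied pairs: 71; unlike-type pairs: 40.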